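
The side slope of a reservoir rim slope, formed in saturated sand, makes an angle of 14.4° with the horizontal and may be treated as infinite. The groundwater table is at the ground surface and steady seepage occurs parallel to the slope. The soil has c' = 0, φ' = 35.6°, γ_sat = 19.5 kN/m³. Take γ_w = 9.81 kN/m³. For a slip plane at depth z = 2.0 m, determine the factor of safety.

FS = 1.39

With seepage parallel to the slope and the water table at the surface, the effective normal stress on the slip plane uses the buoyant unit weight γ' = γ_sat − γ_w while the driving shear stress uses γ_sat:
FS = [c' + γ' z cos²β tanφ'] / [γ_sat z sinβ cosβ]
(For c' = 0 this reduces to FS = (γ'/γ_sat)·tanφ'/tanβ.)
γ' = 19.5 − 9.81 = 9.69 kN/m³
Numerator = 0.0 + 9.69·2.0·cos²14.4°·tan35.6° = 0.0 + 9.69·2.0·0.9382·0.7159 = 13.017 kPa
Denominator = 19.5·2.0·sin14.4°·cos14.4° = 19.5·2.0·0.2487·0.9686 = 9.394 kPa
FS = 13.017 / 9.394 = 1.386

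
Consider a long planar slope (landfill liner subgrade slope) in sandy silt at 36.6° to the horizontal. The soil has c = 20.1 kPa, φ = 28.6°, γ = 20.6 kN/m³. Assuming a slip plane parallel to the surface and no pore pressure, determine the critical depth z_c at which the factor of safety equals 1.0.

Setting FS = 1.00 in FS = [c + γz cos²β tanφ] / [γz sinβ cosβ] and solving for z:
z = c / [γ cosβ (FS·sinβ − cosβ·tanφ)]
  = 20.1 / [20.6·cos36.6°·(1.00·sin36.6° − cos36.6°·tan28.6°)]
  = 20.1 / [20.6·0.8028·(1.00·0.5962 − 0.8028·0.5452)]
  = 20.1 / 2.6215 = 7.667 m

z_c = 7.67 m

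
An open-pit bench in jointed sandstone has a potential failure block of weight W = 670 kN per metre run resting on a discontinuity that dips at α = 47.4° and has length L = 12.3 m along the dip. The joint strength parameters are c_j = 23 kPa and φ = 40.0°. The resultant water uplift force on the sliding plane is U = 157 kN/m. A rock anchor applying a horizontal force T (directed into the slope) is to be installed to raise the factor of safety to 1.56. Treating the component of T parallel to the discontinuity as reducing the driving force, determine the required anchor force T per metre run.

T = 142 kN/m

Resolving forces along and normal to the sliding plane, with the horizontal anchor force T adding T·sinα to the effective normal force and T·cosα acting up the plane against the driving force:
FS = [c_jL + (W cosα − U + T sinα) tanφ] / [W sinα − T cosα]
Without the anchor: N' = 296.5 kN/m, driving T_d = 493.2 kN/m, resisting R = 23·12.3 + 296.5·tan40.0° = 531.7 kN/m, FS = 1.08.
Setting FS = 1.56 and solving for T:
1.56·(493.2 − T cos47.4°) = 531.7 + T sin47.4°·tan40.0°
T·(sin47.4°·tan40.0° + 1.56·cos47.4°) = 1.56·493.2 − 531.7
T·(0.7361·0.8391 + 1.56·0.6769) = 769.4 − 531.7 = 237.7
T·1.6736 = 237.7
T = 142.0 kN/m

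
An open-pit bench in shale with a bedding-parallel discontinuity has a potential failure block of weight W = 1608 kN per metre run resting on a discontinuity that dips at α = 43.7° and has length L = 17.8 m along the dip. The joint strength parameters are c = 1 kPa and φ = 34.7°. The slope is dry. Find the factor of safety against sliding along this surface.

FS = 0.74

Resolving the block weight along and normal to the plane and applying the Mohr–Coulomb strength on the joint:
N' = W cosα = 1608·cos43.7° = 1162.5 kN/m
Driving force T = W sinα = 1608·sin43.7° = 1110.9 kN/m
Resisting force R = c·L + N'·tanφ = 1·17.8 + 1162.5·tan34.7° = 17.8 + 805.0 = 822.8 kN/m
FS = R / T = 822.8 / 1110.9 = 0.741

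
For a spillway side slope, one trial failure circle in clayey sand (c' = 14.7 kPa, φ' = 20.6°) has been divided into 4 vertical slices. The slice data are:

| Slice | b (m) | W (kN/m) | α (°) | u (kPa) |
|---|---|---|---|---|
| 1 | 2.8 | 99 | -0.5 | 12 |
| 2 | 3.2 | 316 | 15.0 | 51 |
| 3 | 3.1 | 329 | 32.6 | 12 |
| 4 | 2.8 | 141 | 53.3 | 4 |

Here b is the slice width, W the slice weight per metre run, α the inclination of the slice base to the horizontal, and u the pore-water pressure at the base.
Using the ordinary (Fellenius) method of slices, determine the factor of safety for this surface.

Ordinary method of slices: FS = Σ[c'·Δl_i + (W_i cosα_i − u_i·Δl_i)·tanφ'] / Σ W_i sinα_i, with Δl_i = b_i / cosα_i.
Slice 1: Δl = 2.8/cos(-0.5°) = 2.800 m; N'_1 = 99·cos(-0.5°) − 12·2.800 = 65.4; c'Δl = 41.16; W sinα = -0.9
Slice 2: Δl = 3.2/cos15.0° = 3.313 m; N'_2 = 316·cos15.0° − 51·3.313 = 136.3; c'Δl = 48.70; W sinα = 81.8
Slice 3: Δl = 3.1/cos32.6° = 3.680 m; N'_3 = 329·cos32.6° − 12·3.680 = 233.0; c'Δl = 54.09; W sinα = 177.3
Slice 4: Δl = 2.8/cos53.3° = 4.685 m; N'_4 = 141·cos53.3° − 4·4.685 = 65.5; c'Δl = 68.87; W sinα = 113.1
Σc'Δl = 212.8 kN/m; ΣN' = 500.2 kN/m; ΣW sinα = 371.2 kN/m
Resisting = 212.8 + 500.2·tan20.6° = 212.8 + 188.0 = 400.8 kN/m
FS = 400.8 / 371.2 = 1.080

FS = 1.08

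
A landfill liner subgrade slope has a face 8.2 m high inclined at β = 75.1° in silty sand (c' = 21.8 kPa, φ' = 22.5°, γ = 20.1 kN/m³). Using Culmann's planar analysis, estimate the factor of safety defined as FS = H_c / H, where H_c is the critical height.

H_c = (4c'/γ) · sinβ cosφ' / [1 − cos(β − φ')]
    = (4·21.8/20.1) · sin75.1°·cos22.5° / [1 − cos52.6°]
    = 4.338 · 0.8928 / 0.3926 = 9.87 m
FS = H_c / H = 9.87 / 8.2 = 1.203

FS = 1.20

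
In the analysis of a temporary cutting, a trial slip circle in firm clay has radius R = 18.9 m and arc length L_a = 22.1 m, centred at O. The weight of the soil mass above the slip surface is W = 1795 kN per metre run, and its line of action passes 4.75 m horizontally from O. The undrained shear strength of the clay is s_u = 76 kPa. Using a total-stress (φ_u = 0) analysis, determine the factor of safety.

Taking moments about the centre O, the resisting moment is provided by the undrained shear strength acting along the arc:
M_R = s_u·L_a·R = 76·22.10·18.9 = 31744.4 kN·m/m
M_D = W·d = 1795·4.75 = 8526.2 kN·m/m
FS = M_R / M_D = 31744.4 / 8526.2 = 3.723

FS = 3.72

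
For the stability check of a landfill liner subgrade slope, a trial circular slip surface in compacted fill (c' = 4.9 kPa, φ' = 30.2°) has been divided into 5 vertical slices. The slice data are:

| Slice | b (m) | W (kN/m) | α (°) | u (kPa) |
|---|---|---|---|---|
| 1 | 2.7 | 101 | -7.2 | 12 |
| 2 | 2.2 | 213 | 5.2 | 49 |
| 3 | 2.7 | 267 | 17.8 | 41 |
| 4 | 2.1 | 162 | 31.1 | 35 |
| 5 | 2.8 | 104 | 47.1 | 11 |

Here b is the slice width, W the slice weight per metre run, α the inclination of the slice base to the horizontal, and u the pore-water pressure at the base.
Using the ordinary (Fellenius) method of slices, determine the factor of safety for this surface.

Ordinary method of slices: FS = Σ[c'·Δl_i + (W_i cosα_i − u_i·Δl_i)·tanφ'] / Σ W_i sinα_i, with Δl_i = b_i / cosα_i.
Slice 1: Δl = 2.7/cos(-7.2°) = 2.721 m; N'_1 = 101·cos(-7.2°) − 12·2.721 = 67.5; c'Δl = 13.34; W sinα = -12.7
Slice 2: Δl = 2.2/cos5.2° = 2.209 m; N'_2 = 213·cos5.2° − 49·2.209 = 103.9; c'Δl = 10.82; W sinα = 19.3
Slice 3: Δl = 2.7/cos17.8° = 2.836 m; N'_3 = 267·cos17.8° − 41·2.836 = 138.0; c'Δl = 13.90; W sinα = 81.6
Slice 4: Δl = 2.1/cos31.1° = 2.453 m; N'_4 = 162·cos31.1° − 35·2.453 = 52.9; c'Δl = 12.02; W sinα = 83.7
Slice 5: Δl = 2.8/cos47.1° = 4.113 m; N'_5 = 104·cos47.1° − 11·4.113 = 25.5; c'Δl = 20.16; W sinα = 76.2
Σc'Δl = 70.2 kN/m; ΣN' = 387.8 kN/m; ΣW sinα = 248.1 kN/m
Resisting = 70.2 + 387.8·tan30.2° = 70.2 + 225.7 = 295.9 kN/m
FS = 295.9 / 248.1 = 1.193

FS = 1.19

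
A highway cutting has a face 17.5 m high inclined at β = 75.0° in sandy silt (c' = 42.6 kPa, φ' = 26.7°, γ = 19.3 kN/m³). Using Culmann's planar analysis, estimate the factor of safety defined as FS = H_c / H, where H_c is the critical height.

FS = 1.30

H_c = (4c'/γ) · sinβ cosφ' / [1 − cos(β − φ')]
    = (4·42.6/19.3) · sin75.0°·cos26.7° / [1 − cos48.3°]
    = 8.829 · 0.8629 / 0.3348 = 22.76 m
FS = H_c / H = 22.76 / 17.5 = 1.300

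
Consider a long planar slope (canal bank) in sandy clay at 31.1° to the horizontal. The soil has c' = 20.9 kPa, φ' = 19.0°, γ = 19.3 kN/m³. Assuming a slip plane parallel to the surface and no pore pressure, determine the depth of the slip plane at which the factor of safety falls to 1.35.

z = 3.14 m

Setting FS = 1.35 in FS = [c' + γz cos²β tanφ'] / [γz sinβ cosβ] and solving for z:
z = c' / [γ cosβ (FS·sinβ − cosβ·tanφ')]
  = 20.9 / [19.3·cos31.1°·(1.35·sin31.1° − cos31.1°·tan19.0°)]
  = 20.9 / [19.3·0.8563·(1.35·0.5165 − 0.8563·0.3443)]
  = 20.9 / 6.6514 = 3.142 m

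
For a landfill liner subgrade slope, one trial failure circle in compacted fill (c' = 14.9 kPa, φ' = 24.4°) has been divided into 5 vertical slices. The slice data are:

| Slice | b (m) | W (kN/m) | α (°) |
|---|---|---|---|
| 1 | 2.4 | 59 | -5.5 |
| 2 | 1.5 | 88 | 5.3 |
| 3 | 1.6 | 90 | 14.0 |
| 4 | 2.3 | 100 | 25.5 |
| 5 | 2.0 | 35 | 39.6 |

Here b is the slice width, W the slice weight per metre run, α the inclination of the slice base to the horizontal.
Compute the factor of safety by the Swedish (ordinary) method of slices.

FS = 3.56

Ordinary method of slices: FS = Σ[c'·Δl_i + (W_i cosα_i)·tanφ'] / Σ W_i sinα_i, with Δl_i = b_i / cosα_i.
Slice 1: Δl = 2.4/cos(-5.5°) = 2.411 m; N'_1 = 59·cos(-5.5°) = 58.7; c'Δl = 35.93; W sinα = -5.7
Slice 2: Δl = 1.5/cos5.3° = 1.506 m; N'_2 = 88·cos5.3° = 87.6; c'Δl = 22.45; W sinα = 8.1
Slice 3: Δl = 1.6/cos14.0° = 1.649 m; N'_3 = 90·cos14.0° = 87.3; c'Δl = 24.57; W sinα = 21.8
Slice 4: Δl = 2.3/cos25.5° = 2.548 m; N'_4 = 100·cos25.5° = 90.3; c'Δl = 37.97; W sinα = 43.1
Slice 5: Δl = 2.0/cos39.6° = 2.596 m; N'_5 = 35·cos39.6° = 27.0; c'Δl = 38.68; W sinα = 22.3
Σc'Δl = 159.6 kN/m; ΣN' = 350.9 kN/m; ΣW sinα = 89.6 kN/m
Resisting = 159.6 + 350.9·tan24.4° = 159.6 + 159.2 = 318.8 kN/m
FS = 318.8 / 89.6 = 3.557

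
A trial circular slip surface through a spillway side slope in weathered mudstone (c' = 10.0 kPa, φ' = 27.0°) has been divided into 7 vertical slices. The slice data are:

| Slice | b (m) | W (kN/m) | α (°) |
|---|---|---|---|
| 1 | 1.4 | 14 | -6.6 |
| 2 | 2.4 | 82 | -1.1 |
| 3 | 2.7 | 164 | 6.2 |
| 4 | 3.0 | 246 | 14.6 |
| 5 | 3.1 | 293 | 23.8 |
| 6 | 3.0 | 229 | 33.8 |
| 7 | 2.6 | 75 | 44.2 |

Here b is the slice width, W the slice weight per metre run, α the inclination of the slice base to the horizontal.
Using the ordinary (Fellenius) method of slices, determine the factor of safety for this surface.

Ordinary method of slices: FS = Σ[c'·Δl_i + (W_i cosα_i)·tanφ'] / Σ W_i sinα_i, with Δl_i = b_i / cosα_i.
Slice 1: Δl = 1.4/cos(-6.6°) = 1.409 m; N'_1 = 14·cos(-6.6°) = 13.9; c'Δl = 14.09; W sinα = -1.6
Slice 2: Δl = 2.4/cos(-1.1°) = 2.400 m; N'_2 = 82·cos(-1.1°) = 82.0; c'Δl = 24.00; W sinα = -1.6
Slice 3: Δl = 2.7/cos6.2° = 2.716 m; N'_3 = 164·cos6.2° = 163.0; c'Δl = 27.16; W sinα = 17.7
Slice 4: Δl = 3.0/cos14.6° = 3.100 m; N'_4 = 246·cos14.6° = 238.1; c'Δl = 31.00; W sinα = 62.0
Slice 5: Δl = 3.1/cos23.8° = 3.388 m; N'_5 = 293·cos23.8° = 268.1; c'Δl = 33.88; W sinα = 118.2
Slice 6: Δl = 3.0/cos33.8° = 3.610 m; N'_6 = 229·cos33.8° = 190.3; c'Δl = 36.10; W sinα = 127.4
Slice 7: Δl = 2.6/cos44.2° = 3.627 m; N'_7 = 75·cos44.2° = 53.8; c'Δl = 36.27; W sinα = 52.3
Σc'Δl = 202.5 kN/m; ΣN' = 1009.1 kN/m; ΣW sinα = 374.5 kN/m
Resisting = 202.5 + 1009.1·tan27.0° = 202.5 + 514.2 = 716.7 kN/m
FS = 716.7 / 374.5 = 1.914

FS = 1.91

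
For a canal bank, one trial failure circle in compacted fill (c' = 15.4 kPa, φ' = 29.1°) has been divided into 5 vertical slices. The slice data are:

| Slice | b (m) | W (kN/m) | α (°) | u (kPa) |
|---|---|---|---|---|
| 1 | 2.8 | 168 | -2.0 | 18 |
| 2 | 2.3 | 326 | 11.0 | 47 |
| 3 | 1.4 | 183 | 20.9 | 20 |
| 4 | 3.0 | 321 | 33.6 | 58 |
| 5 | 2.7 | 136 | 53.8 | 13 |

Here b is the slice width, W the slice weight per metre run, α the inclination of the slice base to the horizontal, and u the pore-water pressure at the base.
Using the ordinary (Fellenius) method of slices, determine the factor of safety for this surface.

Ordinary method of slices: FS = Σ[c'·Δl_i + (W_i cosα_i − u_i·Δl_i)·tanφ'] / Σ W_i sinα_i, with Δl_i = b_i / cosα_i.
Slice 1: Δl = 2.8/cos(-2.0°) = 2.802 m; N'_1 = 168·cos(-2.0°) − 18·2.802 = 117.5; c'Δl = 43.15; W sinα = -5.9
Slice 2: Δl = 2.3/cos11.0° = 2.343 m; N'_2 = 326·cos11.0° − 47·2.343 = 209.9; c'Δl = 36.08; W sinα = 62.2
Slice 3: Δl = 1.4/cos20.9° = 1.499 m; N'_3 = 183·cos20.9° − 20·1.499 = 141.0; c'Δl = 23.08; W sinα = 65.3
Slice 4: Δl = 3.0/cos33.6° = 3.602 m; N'_4 = 321·cos33.6° − 58·3.602 = 58.5; c'Δl = 55.47; W sinα = 177.6
Slice 5: Δl = 2.7/cos53.8° = 4.572 m; N'_5 = 136·cos53.8° − 13·4.572 = 20.9; c'Δl = 70.40; W sinα = 109.7
Σc'Δl = 228.2 kN/m; ΣN' = 547.7 kN/m; ΣW sinα = 409.0 kN/m
Resisting = 228.2 + 547.7·tan29.1° = 228.2 + 304.8 = 533.0 kN/m
FS = 533.0 / 409.0 = 1.303

FS = 1.30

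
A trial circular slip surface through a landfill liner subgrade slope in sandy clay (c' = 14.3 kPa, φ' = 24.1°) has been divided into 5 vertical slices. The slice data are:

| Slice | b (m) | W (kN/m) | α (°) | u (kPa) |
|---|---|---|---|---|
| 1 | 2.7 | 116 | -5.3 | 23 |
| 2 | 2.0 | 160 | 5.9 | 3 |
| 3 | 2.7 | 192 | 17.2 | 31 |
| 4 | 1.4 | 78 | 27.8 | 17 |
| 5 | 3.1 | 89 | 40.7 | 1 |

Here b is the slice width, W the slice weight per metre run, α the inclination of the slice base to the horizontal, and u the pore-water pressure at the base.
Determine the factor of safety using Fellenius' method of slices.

FS = 2.37

Ordinary method of slices: FS = Σ[c'·Δl_i + (W_i cosα_i − u_i·Δl_i)·tanφ'] / Σ W_i sinα_i, with Δl_i = b_i / cosα_i.
Slice 1: Δl = 2.7/cos(-5.3°) = 2.712 m; N'_1 = 116·cos(-5.3°) − 23·2.712 = 53.1; c'Δl = 38.78; W sinα = -10.7
Slice 2: Δl = 2.0/cos5.9° = 2.011 m; N'_2 = 160·cos5.9° − 3·2.011 = 153.1; c'Δl = 28.75; W sinα = 16.4
Slice 3: Δl = 2.7/cos17.2° = 2.826 m; N'_3 = 192·cos17.2° − 31·2.826 = 95.8; c'Δl = 40.42; W sinα = 56.8
Slice 4: Δl = 1.4/cos27.8° = 1.583 m; N'_4 = 78·cos27.8° − 17·1.583 = 42.1; c'Δl = 22.63; W sinα = 36.4
Slice 5: Δl = 3.1/cos40.7° = 4.089 m; N'_5 = 89·cos40.7° − 1·4.089 = 63.4; c'Δl = 58.47; W sinα = 58.0
Σc'Δl = 189.1 kN/m; ΣN' = 407.5 kN/m; ΣW sinα = 156.9 kN/m
Resisting = 189.1 + 407.5·tan24.1° = 189.1 + 182.3 = 371.3 kN/m
FS = 371.3 / 156.9 = 2.366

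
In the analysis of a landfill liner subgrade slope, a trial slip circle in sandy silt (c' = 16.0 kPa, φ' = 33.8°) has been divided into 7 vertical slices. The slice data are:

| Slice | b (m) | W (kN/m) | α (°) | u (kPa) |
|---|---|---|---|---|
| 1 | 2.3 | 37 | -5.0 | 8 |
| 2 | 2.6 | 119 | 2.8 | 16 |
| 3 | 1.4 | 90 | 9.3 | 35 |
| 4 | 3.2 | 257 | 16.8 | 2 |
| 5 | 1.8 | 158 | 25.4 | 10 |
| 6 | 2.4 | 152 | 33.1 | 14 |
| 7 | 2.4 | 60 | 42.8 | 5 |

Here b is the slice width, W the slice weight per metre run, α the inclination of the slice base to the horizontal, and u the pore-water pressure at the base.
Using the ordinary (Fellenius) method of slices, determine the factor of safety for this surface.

Ordinary method of slices: FS = Σ[c'·Δl_i + (W_i cosα_i − u_i·Δl_i)·tanφ'] / Σ W_i sinα_i, with Δl_i = b_i / cosα_i.
Slice 1: Δl = 2.3/cos(-5.0°) = 2.309 m; N'_1 = 37·cos(-5.0°) − 8·2.309 = 18.4; c'Δl = 36.94; W sinα = -3.2
Slice 2: Δl = 2.6/cos2.8° = 2.603 m; N'_2 = 119·cos2.8° − 16·2.603 = 77.2; c'Δl = 41.65; W sinα = 5.8
Slice 3: Δl = 1.4/cos9.3° = 1.419 m; N'_3 = 90·cos9.3° − 35·1.419 = 39.2; c'Δl = 22.70; W sinα = 14.5
Slice 4: Δl = 3.2/cos16.8° = 3.343 m; N'_4 = 257·cos16.8° − 2·3.343 = 239.3; c'Δl = 53.48; W sinα = 74.3
Slice 5: Δl = 1.8/cos25.4° = 1.993 m; N'_5 = 158·cos25.4° − 10·1.993 = 122.8; c'Δl = 31.88; W sinα = 67.8
Slice 6: Δl = 2.4/cos33.1° = 2.865 m; N'_6 = 152·cos33.1° − 14·2.865 = 87.2; c'Δl = 45.84; W sinα = 83.0
Slice 7: Δl = 2.4/cos42.8° = 3.271 m; N'_7 = 60·cos42.8° − 5·3.271 = 27.7; c'Δl = 52.34; W sinα = 40.8
Σc'Δl = 284.8 kN/m; ΣN' = 611.8 kN/m; ΣW sinα = 283.0 kN/m
Resisting = 284.8 + 611.8·tan33.8° = 284.8 + 409.6 = 694.4 kN/m
FS = 694.4 / 283.0 = 2.454

FS = 2.45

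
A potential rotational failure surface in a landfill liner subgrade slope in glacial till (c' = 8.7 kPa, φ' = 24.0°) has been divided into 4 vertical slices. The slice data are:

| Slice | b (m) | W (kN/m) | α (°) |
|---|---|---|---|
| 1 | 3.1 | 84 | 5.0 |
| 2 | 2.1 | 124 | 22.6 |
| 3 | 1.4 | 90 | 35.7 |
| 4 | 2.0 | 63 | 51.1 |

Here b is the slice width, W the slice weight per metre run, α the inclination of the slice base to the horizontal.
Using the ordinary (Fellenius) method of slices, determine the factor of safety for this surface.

Ordinary method of slices: FS = Σ[c'·Δl_i + (W_i cosα_i)·tanφ'] / Σ W_i sinα_i, with Δl_i = b_i / cosα_i.
Slice 1: Δl = 3.1/cos5.0° = 3.112 m; N'_1 = 84·cos5.0° = 83.7; c'Δl = 27.07; W sinα = 7.3
Slice 2: Δl = 2.1/cos22.6° = 2.275 m; N'_2 = 124·cos22.6° = 114.5; c'Δl = 19.79; W sinα = 47.7
Slice 3: Δl = 1.4/cos35.7° = 1.724 m; N'_3 = 90·cos35.7° = 73.1; c'Δl = 15.00; W sinα = 52.5
Slice 4: Δl = 2.0/cos51.1° = 3.185 m; N'_4 = 63·cos51.1° = 39.6; c'Δl = 27.71; W sinα = 49.0
Σc'Δl = 89.6 kN/m; ΣN' = 310.8 kN/m; ΣW sinα = 156.5 kN/m
Resisting = 89.6 + 310.8·tan24.0° = 89.6 + 138.4 = 228.0 kN/m
FS = 228.0 / 156.5 = 1.456

FS = 1.46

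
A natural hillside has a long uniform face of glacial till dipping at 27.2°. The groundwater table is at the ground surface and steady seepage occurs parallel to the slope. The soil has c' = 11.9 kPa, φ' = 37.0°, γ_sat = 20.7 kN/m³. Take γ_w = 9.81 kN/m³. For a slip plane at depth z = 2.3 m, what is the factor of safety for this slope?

With seepage parallel to the slope and the water table at the surface, the effective normal stress on the slip plane uses the buoyant unit weight γ' = γ_sat − γ_w while the driving shear stress uses γ_sat:
FS = [c' + γ' z cos²β tanφ'] / [γ_sat z sinβ cosβ]
γ' = 20.7 − 9.81 = 10.89 kN/m³
Numerator = 11.9 + 10.89·2.3·cos²27.2°·tan37.0° = 11.9 + 10.89·2.3·0.7911·0.7536 = 26.831 kPa
Denominator = 20.7·2.3·sin27.2°·cos27.2° = 20.7·2.3·0.4571·0.8894 = 19.356 kPa
FS = 26.831 / 19.356 = 1.386

FS = 1.39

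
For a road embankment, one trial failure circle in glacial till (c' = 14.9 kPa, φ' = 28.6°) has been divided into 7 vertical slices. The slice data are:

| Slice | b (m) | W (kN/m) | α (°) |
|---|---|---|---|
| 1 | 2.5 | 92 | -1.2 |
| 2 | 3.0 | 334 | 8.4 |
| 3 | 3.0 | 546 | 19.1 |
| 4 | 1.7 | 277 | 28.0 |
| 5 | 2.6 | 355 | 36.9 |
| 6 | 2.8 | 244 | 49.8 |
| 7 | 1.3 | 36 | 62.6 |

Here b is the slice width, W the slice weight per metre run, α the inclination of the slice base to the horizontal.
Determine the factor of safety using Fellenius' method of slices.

Ordinary method of slices: FS = Σ[c'·Δl_i + (W_i cosα_i)·tanφ'] / Σ W_i sinα_i, with Δl_i = b_i / cosα_i.
Slice 1: Δl = 2.5/cos(-1.2°) = 2.501 m; N'_1 = 92·cos(-1.2°) = 92.0; c'Δl = 37.26; W sinα = -1.9
Slice 2: Δl = 3.0/cos8.4° = 3.033 m; N'_2 = 334·cos8.4° = 330.4; c'Δl = 45.18; W sinα = 48.8
Slice 3: Δl = 3.0/cos19.1° = 3.175 m; N'_3 = 546·cos19.1° = 515.9; c'Δl = 47.30; W sinα = 178.7
Slice 4: Δl = 1.7/cos28.0° = 1.925 m; N'_4 = 277·cos28.0° = 244.6; c'Δl = 28.69; W sinα = 130.0
Slice 5: Δl = 2.6/cos36.9° = 3.251 m; N'_5 = 355·cos36.9° = 283.9; c'Δl = 48.44; W sinα = 213.1
Slice 6: Δl = 2.8/cos49.8° = 4.338 m; N'_6 = 244·cos49.8° = 157.5; c'Δl = 64.64; W sinα = 186.4
Slice 7: Δl = 1.3/cos62.6° = 2.825 m; N'_7 = 36·cos62.6° = 16.6; c'Δl = 42.09; W sinα = 32.0
Σc'Δl = 313.6 kN/m; ΣN' = 1640.9 kN/m; ΣW sinα = 787.0 kN/m
Resisting = 313.6 + 1640.9·tan28.6° = 313.6 + 894.6 = 1208.2 kN/m
FS = 1208.2 / 787.0 = 1.535

FS = 1.54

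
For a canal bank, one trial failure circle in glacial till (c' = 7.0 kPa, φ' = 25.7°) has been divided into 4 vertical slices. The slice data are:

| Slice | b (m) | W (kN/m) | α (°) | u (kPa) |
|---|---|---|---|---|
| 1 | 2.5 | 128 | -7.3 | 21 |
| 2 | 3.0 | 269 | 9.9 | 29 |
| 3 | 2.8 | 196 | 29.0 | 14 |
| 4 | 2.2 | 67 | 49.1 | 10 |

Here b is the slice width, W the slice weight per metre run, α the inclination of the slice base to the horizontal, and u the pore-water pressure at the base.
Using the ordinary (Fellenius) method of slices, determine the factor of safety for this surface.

FS = 1.55

Ordinary method of slices: FS = Σ[c'·Δl_i + (W_i cosα_i − u_i·Δl_i)·tanφ'] / Σ W_i sinα_i, with Δl_i = b_i / cosα_i.
Slice 1: Δl = 2.5/cos(-7.3°) = 2.520 m; N'_1 = 128·cos(-7.3°) − 21·2.520 = 74.0; c'Δl = 17.64; W sinα = -16.3
Slice 2: Δl = 3.0/cos9.9° = 3.045 m; N'_2 = 269·cos9.9° − 29·3.045 = 176.7; c'Δl = 21.32; W sinα = 46.2
Slice 3: Δl = 2.8/cos29.0° = 3.201 m; N'_3 = 196·cos29.0° − 14·3.201 = 126.6; c'Δl = 22.41; W sinα = 95.0
Slice 4: Δl = 2.2/cos49.1° = 3.360 m; N'_4 = 67·cos49.1° − 10·3.360 = 10.3; c'Δl = 23.52; W sinα = 50.6
Σc'Δl = 84.9 kN/m; ΣN' = 387.6 kN/m; ΣW sinα = 175.6 kN/m
Resisting = 84.9 + 387.6·tan25.7° = 84.9 + 186.5 = 271.4 kN/m
FS = 271.4 / 175.6 = 1.545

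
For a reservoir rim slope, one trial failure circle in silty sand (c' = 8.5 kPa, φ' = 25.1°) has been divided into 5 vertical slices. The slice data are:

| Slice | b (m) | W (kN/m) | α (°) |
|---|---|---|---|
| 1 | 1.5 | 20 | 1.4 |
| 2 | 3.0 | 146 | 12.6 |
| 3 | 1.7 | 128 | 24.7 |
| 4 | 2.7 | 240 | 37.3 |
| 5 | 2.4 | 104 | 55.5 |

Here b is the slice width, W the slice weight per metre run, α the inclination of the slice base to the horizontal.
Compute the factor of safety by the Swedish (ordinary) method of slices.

FS = 1.16

Ordinary method of slices: FS = Σ[c'·Δl_i + (W_i cosα_i)·tanφ'] / Σ W_i sinα_i, with Δl_i = b_i / cosα_i.
Slice 1: Δl = 1.5/cos1.4° = 1.500 m; N'_1 = 20·cos1.4° = 20.0; c'Δl = 12.75; W sinα = 0.5
Slice 2: Δl = 3.0/cos12.6° = 3.074 m; N'_2 = 146·cos12.6° = 142.5; c'Δl = 26.13; W sinα = 31.8
Slice 3: Δl = 1.7/cos24.7° = 1.871 m; N'_3 = 128·cos24.7° = 116.3; c'Δl = 15.91; W sinα = 53.5
Slice 4: Δl = 2.7/cos37.3° = 3.394 m; N'_4 = 240·cos37.3° = 190.9; c'Δl = 28.85; W sinα = 145.4
Slice 5: Δl = 2.4/cos55.5° = 4.237 m; N'_5 = 104·cos55.5° = 58.9; c'Δl = 36.02; W sinα = 85.7
Σc'Δl = 119.7 kN/m; ΣN' = 528.6 kN/m; ΣW sinα = 317.0 kN/m
Resisting = 119.7 + 528.6·tan25.1° = 119.7 + 247.6 = 367.3 kN/m
FS = 367.3 / 317.0 = 1.159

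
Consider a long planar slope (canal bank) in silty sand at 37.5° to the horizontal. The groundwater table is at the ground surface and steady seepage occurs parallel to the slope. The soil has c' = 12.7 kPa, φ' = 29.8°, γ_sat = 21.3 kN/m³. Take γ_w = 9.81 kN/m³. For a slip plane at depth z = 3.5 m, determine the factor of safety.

FS = 0.76

With seepage parallel to the slope and the water table at the surface, the effective normal stress on the slip plane uses the buoyant unit weight γ' = γ_sat − γ_w while the driving shear stress uses γ_sat:
FS = [c' + γ' z cos²β tanφ'] / [γ_sat z sinβ cosβ]
γ' = 21.3 − 9.81 = 11.49 kN/m³
Numerator = 12.7 + 11.49·3.5·cos²37.5°·tan29.8° = 12.7 + 11.49·3.5·0.6294·0.5727 = 27.196 kPa
Denominator = 21.3·3.5·sin37.5°·cos37.5° = 21.3·3.5·0.6088·0.7934 = 36.005 kPa
FS = 27.196 / 36.005 = 0.755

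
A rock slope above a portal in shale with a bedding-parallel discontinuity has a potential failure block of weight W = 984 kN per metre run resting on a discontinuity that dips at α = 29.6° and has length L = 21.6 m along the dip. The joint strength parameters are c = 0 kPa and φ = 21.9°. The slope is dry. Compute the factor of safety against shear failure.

Resolving the block weight along and normal to the plane and applying the Mohr–Coulomb strength on the joint:
N' = W cosα = 984·cos29.6° = 855.6 kN/m
Driving force T = W sinα = 984·sin29.6° = 486.0 kN/m
Resisting force R = c·L + N'·tanφ = 0·21.6 + 855.6·tan21.9° = 0.0 + 343.9 = 343.9 kN/m
FS = R / T = 343.9 / 486.0 = 0.708

FS = 0.71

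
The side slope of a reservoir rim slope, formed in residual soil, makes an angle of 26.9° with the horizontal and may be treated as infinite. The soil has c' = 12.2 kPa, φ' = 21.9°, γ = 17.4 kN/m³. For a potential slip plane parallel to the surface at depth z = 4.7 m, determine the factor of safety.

For an infinite slope with a slip plane parallel to the surface (no pore pressure): FS = [c' + γz cos²β tanφ'] / [γz sinβ cosβ].
γz = 17.4·4.7 = 81.78 kN/m²
Numerator = 12.2 + 81.78·cos²26.9°·tan21.9° = 12.2 + 81.78·0.7953·0.4020 = 38.346 kPa
Denominator = 81.78·sin26.9°·cos26.9° = 81.78·0.4524·0.8918 = 32.997 kPa
FS = 38.346 / 32.997 = 1.162

FS = 1.16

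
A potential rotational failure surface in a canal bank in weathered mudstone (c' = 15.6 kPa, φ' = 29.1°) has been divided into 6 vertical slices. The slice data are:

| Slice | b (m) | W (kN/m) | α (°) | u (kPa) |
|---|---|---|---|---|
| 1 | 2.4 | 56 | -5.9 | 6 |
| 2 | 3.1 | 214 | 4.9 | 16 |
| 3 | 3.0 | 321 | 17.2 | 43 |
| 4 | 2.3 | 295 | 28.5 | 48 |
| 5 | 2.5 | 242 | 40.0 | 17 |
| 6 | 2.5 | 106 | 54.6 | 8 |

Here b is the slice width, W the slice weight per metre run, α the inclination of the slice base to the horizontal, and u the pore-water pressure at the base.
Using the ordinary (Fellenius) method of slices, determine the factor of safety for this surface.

Ordinary method of slices: FS = Σ[c'·Δl_i + (W_i cosα_i − u_i·Δl_i)·tanφ'] / Σ W_i sinα_i, with Δl_i = b_i / cosα_i.
Slice 1: Δl = 2.4/cos(-5.9°) = 2.413 m; N'_1 = 56·cos(-5.9°) − 6·2.413 = 41.2; c'Δl = 37.64; W sinα = -5.8
Slice 2: Δl = 3.1/cos4.9° = 3.111 m; N'_2 = 214·cos4.9° − 16·3.111 = 163.4; c'Δl = 48.54; W sinα = 18.3
Slice 3: Δl = 3.0/cos17.2° = 3.140 m; N'_3 = 321·cos17.2° − 43·3.140 = 171.6; c'Δl = 48.99; W sinα = 94.9
Slice 4: Δl = 2.3/cos28.5° = 2.617 m; N'_4 = 295·cos28.5° − 48·2.617 = 133.6; c'Δl = 40.83; W sinα = 140.8
Slice 5: Δl = 2.5/cos40.0° = 3.264 m; N'_5 = 242·cos40.0° − 17·3.264 = 129.9; c'Δl = 50.91; W sinα = 155.6
Slice 6: Δl = 2.5/cos54.6° = 4.316 m; N'_6 = 106·cos54.6° − 8·4.316 = 26.9; c'Δl = 67.32; W sinα = 86.4
Σc'Δl = 294.2 kN/m; ΣN' = 666.7 kN/m; ΣW sinα = 490.2 kN/m
Resisting = 294.2 + 666.7·tan29.1° = 294.2 + 371.1 = 665.3 kN/m
FS = 665.3 / 490.2 = 1.357

FS = 1.36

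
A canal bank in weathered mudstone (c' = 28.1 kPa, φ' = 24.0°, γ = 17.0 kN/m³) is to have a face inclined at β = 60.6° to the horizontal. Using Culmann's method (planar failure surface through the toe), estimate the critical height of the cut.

H_c = 26.69 m

Culmann's analysis gives the critical failure plane at α_cr = (β + φ')/2 = (60.6 + 24.0)/2 = 42.3°, and the critical height
H_c = (4c'/γ) · sinβ cosφ' / [1 − cos(β − φ')]
    = (4·28.1/17.0) · sin60.6°·cos24.0° / [1 − cos(36.6°)]
    = 6.612 · 0.8712·0.9135 / [1 − 0.8028]
    = 6.612 · 0.7959 / 0.1972
    = 26.69 m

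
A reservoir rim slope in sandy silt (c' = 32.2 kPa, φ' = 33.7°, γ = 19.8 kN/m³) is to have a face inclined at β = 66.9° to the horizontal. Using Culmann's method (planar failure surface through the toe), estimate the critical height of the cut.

Culmann's analysis gives the critical failure plane at α_cr = (β + φ')/2 = (66.9 + 33.7)/2 = 50.3°, and the critical height
H_c = (4c'/γ) · sinβ cosφ' / [1 − cos(β − φ')]
    = (4·32.2/19.8) · sin66.9°·cos33.7° / [1 − cos(33.2°)]
    = 6.505 · 0.9198·0.8320 / [1 − 0.8368]
    = 6.505 · 0.7652 / 0.1632
    = 30.50 m

H_c = 30.50 m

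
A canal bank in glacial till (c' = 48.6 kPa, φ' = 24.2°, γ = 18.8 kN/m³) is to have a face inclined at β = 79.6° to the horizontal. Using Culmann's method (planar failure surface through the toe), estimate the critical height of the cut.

Culmann's analysis gives the critical failure plane at α_cr = (β + φ')/2 = (79.6 + 24.2)/2 = 51.9°, and the critical height
H_c = (4c'/γ) · sinβ cosφ' / [1 − cos(β − φ')]
    = (4·48.6/18.8) · sin79.6°·cos24.2° / [1 − cos(55.4°)]
    = 10.340 · 0.9836·0.9121 / [1 − 0.5678]
    = 10.340 · 0.8971 / 0.4322
    = 21.47 m

H_c = 21.47 m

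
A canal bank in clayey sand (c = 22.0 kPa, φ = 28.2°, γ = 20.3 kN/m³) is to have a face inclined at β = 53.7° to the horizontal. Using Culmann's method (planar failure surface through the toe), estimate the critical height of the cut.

H_c = 31.61 m

Culmann's analysis gives the critical failure plane at α_cr = (β + φ)/2 = (53.7 + 28.2)/2 = 41.0°, and the critical height
H_c = (4c/γ) · sinβ cosφ / [1 − cos(β − φ)]
    = (4·22.0/20.3) · sin53.7°·cos28.2° / [1 − cos(25.5°)]
    = 4.335 · 0.8059·0.8813 / [1 − 0.9026]
    = 4.335 · 0.7103 / 0.0974
    = 31.61 m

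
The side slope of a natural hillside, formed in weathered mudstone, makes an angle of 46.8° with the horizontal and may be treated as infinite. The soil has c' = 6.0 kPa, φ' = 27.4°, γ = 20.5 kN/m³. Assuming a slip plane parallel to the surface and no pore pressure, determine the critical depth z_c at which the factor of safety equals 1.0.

Setting FS = 1.00 in FS = [c' + γz cos²β tanφ'] / [γz sinβ cosβ] and solving for z:
z = c' / [γ cosβ (FS·sinβ − cosβ·tanφ')]
  = 6.0 / [20.5·cos46.8°·(1.00·sin46.8° − cos46.8°·tan27.4°)]
  = 6.0 / [20.5·0.6845·(1.00·0.7290 − 0.6845·0.5184)]
  = 6.0 / 5.2503 = 1.143 m

z_c = 1.14 m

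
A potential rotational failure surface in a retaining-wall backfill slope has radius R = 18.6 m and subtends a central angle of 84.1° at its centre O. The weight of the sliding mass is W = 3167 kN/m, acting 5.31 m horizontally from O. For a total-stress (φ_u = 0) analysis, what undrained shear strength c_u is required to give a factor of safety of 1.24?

FS = c_u·L_a·R / (W·d), so c_u = FS·W·d / (L_a·R).
Arc length L_a = R·θ = 18.6·(84.1°·π/180) = 18.6·1.4678 = 27.30 m
c_u = 1.24·3167·5.31 / (27.30·18.6) = 20852.8 / 507.81 = 41.06 kPa

c_u = 41.1 kPa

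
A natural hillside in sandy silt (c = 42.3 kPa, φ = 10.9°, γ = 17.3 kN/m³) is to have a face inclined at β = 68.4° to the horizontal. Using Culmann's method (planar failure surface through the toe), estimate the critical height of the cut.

Culmann's analysis gives the critical failure plane at α_cr = (β + φ)/2 = (68.4 + 10.9)/2 = 39.7°, and the critical height
H_c = (4c/γ) · sinβ cosφ / [1 − cos(β − φ)]
    = (4·42.3/17.3) · sin68.4°·cos10.9° / [1 − cos(57.5°)]
    = 9.780 · 0.9298·0.9820 / [1 − 0.5373]
    = 9.780 · 0.9130 / 0.4627
    = 19.30 m

H_c = 19.30 m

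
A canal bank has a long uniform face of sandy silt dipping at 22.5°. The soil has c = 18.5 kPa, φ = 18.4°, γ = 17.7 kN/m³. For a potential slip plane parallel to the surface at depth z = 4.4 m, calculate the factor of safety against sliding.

For an infinite slope with a slip plane parallel to the surface (no pore pressure): FS = [c + γz cos²β tanφ] / [γz sinβ cosβ].
γz = 17.7·4.4 = 77.88 kN/m²
Numerator = 18.5 + 77.88·cos²22.5°·tan18.4° = 18.5 + 77.88·0.8536·0.3327 = 40.613 kPa
Denominator = 77.88·sin22.5°·cos22.5° = 77.88·0.3827·0.9239 = 27.535 kPa
FS = 40.613 / 27.535 = 1.475

FS = 1.47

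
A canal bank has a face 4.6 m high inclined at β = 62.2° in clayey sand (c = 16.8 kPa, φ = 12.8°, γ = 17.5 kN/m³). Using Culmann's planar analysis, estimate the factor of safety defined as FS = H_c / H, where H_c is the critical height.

H_c = (4c/γ) · sinβ cosφ / [1 − cos(β − φ)]
    = (4·16.8/17.5) · sin62.2°·cos12.8° / [1 − cos49.4°]
    = 3.840 · 0.8626 / 0.3492 = 9.48 m
FS = H_c / H = 9.48 / 4.6 = 2.062

FS = 2.06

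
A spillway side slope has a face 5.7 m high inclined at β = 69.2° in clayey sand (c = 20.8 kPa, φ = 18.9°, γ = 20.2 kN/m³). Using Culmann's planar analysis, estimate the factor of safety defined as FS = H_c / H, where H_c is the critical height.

H_c = (4c/γ) · sinβ cosφ / [1 − cos(β − φ)]
    = (4·20.8/20.2) · sin69.2°·cos18.9° / [1 − cos50.3°]
    = 4.119 · 0.8844 / 0.3612 = 10.08 m
FS = H_c / H = 10.08 / 5.7 = 1.769

FS = 1.77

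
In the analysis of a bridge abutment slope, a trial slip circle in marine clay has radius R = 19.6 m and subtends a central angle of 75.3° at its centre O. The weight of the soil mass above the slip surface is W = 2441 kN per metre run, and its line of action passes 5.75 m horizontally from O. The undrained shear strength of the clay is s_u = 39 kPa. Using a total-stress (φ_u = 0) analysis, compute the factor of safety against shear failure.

FS = 1.40

Taking moments about the centre O, the resisting moment is provided by the undrained shear strength acting along the arc:
Arc length L_a = R·θ = 19.6·(75.3°·π/180) = 19.6·1.3142 = 25.76 m
M_R = s_u·L_a·R = 39·25.76·19.6 = 19690.2 kN·m/m
M_D = W·d = 2441·5.75 = 14035.8 kN·m/m
FS = M_R / M_D = 19690.2 / 14035.8 = 1.403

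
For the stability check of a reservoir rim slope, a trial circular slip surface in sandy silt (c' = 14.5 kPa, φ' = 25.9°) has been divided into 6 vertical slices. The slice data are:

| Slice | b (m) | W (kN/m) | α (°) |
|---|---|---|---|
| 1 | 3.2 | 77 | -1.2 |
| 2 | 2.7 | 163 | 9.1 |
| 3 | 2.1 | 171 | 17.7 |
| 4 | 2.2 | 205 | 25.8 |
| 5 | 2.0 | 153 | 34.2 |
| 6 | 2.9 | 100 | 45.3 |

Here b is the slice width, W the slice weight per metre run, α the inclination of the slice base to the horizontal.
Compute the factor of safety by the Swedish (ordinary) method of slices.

Ordinary method of slices: FS = Σ[c'·Δl_i + (W_i cosα_i)·tanφ'] / Σ W_i sinα_i, with Δl_i = b_i / cosα_i.
Slice 1: Δl = 3.2/cos(-1.2°) = 3.201 m; N'_1 = 77·cos(-1.2°) = 77.0; c'Δl = 46.41; W sinα = -1.6
Slice 2: Δl = 2.7/cos9.1° = 2.734 m; N'_2 = 163·cos9.1° = 160.9; c'Δl = 39.65; W sinα = 25.8
Slice 3: Δl = 2.1/cos17.7° = 2.204 m; N'_3 = 171·cos17.7° = 162.9; c'Δl = 31.96; W sinα = 52.0
Slice 4: Δl = 2.2/cos25.8° = 2.444 m; N'_4 = 205·cos25.8° = 184.6; c'Δl = 35.43; W sinα = 89.2
Slice 5: Δl = 2.0/cos34.2° = 2.418 m; N'_5 = 153·cos34.2° = 126.5; c'Δl = 35.06; W sinα = 86.0
Slice 6: Δl = 2.9/cos45.3° = 4.123 m; N'_6 = 100·cos45.3° = 70.3; c'Δl = 59.78; W sinα = 71.1
Σc'Δl = 248.3 kN/m; ΣN' = 782.3 kN/m; ΣW sinα = 322.5 kN/m
Resisting = 248.3 + 782.3·tan25.9° = 248.3 + 379.9 = 628.2 kN/m
FS = 628.2 / 322.5 = 1.948

FS = 1.95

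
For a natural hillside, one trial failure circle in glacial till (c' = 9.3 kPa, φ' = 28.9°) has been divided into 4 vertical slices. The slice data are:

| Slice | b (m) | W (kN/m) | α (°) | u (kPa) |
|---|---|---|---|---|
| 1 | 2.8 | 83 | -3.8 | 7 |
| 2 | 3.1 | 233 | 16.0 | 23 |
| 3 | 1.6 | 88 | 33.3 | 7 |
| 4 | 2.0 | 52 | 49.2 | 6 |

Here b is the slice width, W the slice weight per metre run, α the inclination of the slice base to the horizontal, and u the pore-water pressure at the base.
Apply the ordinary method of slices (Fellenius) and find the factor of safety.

FS = 1.79

Ordinary method of slices: FS = Σ[c'·Δl_i + (W_i cosα_i − u_i·Δl_i)·tanφ'] / Σ W_i sinα_i, with Δl_i = b_i / cosα_i.
Slice 1: Δl = 2.8/cos(-3.8°) = 2.806 m; N'_1 = 83·cos(-3.8°) − 7·2.806 = 63.2; c'Δl = 26.10; W sinα = -5.5
Slice 2: Δl = 3.1/cos16.0° = 3.225 m; N'_2 = 233·cos16.0° − 23·3.225 = 149.8; c'Δl = 29.99; W sinα = 64.2
Slice 3: Δl = 1.6/cos33.3° = 1.914 m; N'_3 = 88·cos33.3° − 7·1.914 = 60.2; c'Δl = 17.80; W sinα = 48.3
Slice 4: Δl = 2.0/cos49.2° = 3.061 m; N'_4 = 52·cos49.2° − 6·3.061 = 15.6; c'Δl = 28.47; W sinα = 39.4
Σc'Δl = 102.4 kN/m; ΣN' = 288.7 kN/m; ΣW sinα = 146.4 kN/m
Resisting = 102.4 + 288.7·tan28.9° = 102.4 + 159.4 = 261.8 kN/m
FS = 261.8 / 146.4 = 1.788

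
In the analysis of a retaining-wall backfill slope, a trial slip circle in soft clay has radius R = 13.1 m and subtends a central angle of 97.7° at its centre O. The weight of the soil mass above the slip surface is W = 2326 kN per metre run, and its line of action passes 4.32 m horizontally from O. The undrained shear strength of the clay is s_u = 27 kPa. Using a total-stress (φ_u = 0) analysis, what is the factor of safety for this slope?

FS = 0.79

Taking moments about the centre O, the resisting moment is provided by the undrained shear strength acting along the arc:
Arc length L_a = R·θ = 13.1·(97.7°·π/180) = 13.1·1.7052 = 22.34 m
M_R = s_u·L_a·R = 27·22.34·13.1 = 7900.9 kN·m/m
M_D = W·d = 2326·4.32 = 10048.3 kN·m/m
FS = M_R / M_D = 7900.9 / 10048.3 = 0.786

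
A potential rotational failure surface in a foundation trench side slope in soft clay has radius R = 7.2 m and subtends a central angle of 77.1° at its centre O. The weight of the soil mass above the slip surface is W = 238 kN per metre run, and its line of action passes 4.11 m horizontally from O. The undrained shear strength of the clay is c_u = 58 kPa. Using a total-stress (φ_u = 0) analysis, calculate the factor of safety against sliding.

Taking moments about the centre O, the resisting moment is provided by the undrained shear strength acting along the arc:
Arc length L_a = R·θ = 7.2·(77.1°·π/180) = 7.2·1.3456 = 9.69 m
M_R = c_u·L_a·R = 58·9.69·7.2 = 4046.0 kN·m/m
M_D = W·d = 238·4.11 = 978.2 kN·m/m
FS = M_R / M_D = 4046.0 / 978.2 = 4.136

FS = 4.14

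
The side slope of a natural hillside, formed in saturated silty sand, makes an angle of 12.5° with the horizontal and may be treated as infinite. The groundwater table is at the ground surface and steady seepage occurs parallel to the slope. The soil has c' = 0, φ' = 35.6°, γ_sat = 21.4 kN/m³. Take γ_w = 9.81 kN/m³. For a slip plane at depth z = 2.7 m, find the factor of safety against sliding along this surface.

FS = 1.75

With seepage parallel to the slope and the water table at the surface, the effective normal stress on the slip plane uses the buoyant unit weight γ' = γ_sat − γ_w while the driving shear stress uses γ_sat:
FS = [c' + γ' z cos²β tanφ'] / [γ_sat z sinβ cosβ]
(For c' = 0 this reduces to FS = (γ'/γ_sat)·tanφ'/tanβ.)
γ' = 21.4 − 9.81 = 11.59 kN/m³
Numerator = 0.0 + 11.59·2.7·cos²12.5°·tan35.6° = 0.0 + 11.59·2.7·0.9532·0.7159 = 21.354 kPa
Denominator = 21.4·2.7·sin12.5°·cos12.5° = 21.4·2.7·0.2164·0.9763 = 12.209 kPa
FS = 21.354 / 12.209 = 1.749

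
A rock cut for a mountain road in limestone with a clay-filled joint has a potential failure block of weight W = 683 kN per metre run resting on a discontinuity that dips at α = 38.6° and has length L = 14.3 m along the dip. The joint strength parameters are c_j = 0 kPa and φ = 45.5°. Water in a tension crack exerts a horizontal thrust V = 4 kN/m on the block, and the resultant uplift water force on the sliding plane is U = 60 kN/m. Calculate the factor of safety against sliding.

Resolving the block weight along and normal to the plane and applying the Mohr–Coulomb strength on the joint:
N' = W cosα − U − V sinα = 683·cos38.6° − 60 − 4·sin38.6° = 471.3 kN/m
Driving force T = W sinα + V cosα = 683·sin38.6° + 4·cos38.6° = 429.2 kN/m
Resisting force R = c_j·L + N'·tanφ = 0·14.3 + 471.3·tan45.5° = 0.0 + 479.6 = 479.6 kN/m
FS = R / T = 479.6 / 429.2 = 1.117

FS = 1.12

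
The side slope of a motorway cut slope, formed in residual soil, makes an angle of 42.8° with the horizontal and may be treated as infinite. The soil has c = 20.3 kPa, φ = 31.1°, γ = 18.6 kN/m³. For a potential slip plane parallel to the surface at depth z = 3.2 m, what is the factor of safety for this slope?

For an infinite slope with a slip plane parallel to the surface (no pore pressure): FS = [c + γz cos²β tanφ] / [γz sinβ cosβ].
γz = 18.6·3.2 = 59.52 kN/m²
Numerator = 20.3 + 59.52·cos²42.8°·tan31.1° = 20.3 + 59.52·0.5384·0.6032 = 39.630 kPa
Denominator = 59.52·sin42.8°·cos42.8° = 59.52·0.6794·0.7337 = 29.672 kPa
FS = 39.630 / 29.672 = 1.336

FS = 1.34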